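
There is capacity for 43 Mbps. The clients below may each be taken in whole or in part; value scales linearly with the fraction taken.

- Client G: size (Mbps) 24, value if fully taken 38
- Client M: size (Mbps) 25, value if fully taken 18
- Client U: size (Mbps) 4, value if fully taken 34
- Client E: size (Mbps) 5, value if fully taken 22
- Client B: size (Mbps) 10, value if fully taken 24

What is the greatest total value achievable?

118

Best value per unit of size first: Client U 34/4≈8.5, Client E 22/5≈4.4, Client B 24/10≈2.4, Client G 38/24≈1.58, Client M 18/25≈0.72.
All 4 Mbps of Client U fit (value 34) → 39 remain.
All 5 Mbps of Client E fit (value 22) → 34 remain.
Take all of Client B (10 Mbps, value 24) → 24 Mbps left.
Client G: take in full, 24 Mbps for value 38 → 0 left.
Total value = 118.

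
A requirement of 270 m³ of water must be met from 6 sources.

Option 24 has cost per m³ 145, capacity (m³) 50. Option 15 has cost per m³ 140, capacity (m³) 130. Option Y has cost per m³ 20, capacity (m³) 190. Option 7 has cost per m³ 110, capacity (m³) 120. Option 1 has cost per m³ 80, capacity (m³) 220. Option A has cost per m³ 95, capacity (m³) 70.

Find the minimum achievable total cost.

Fill from the cheapest source first.
Option Y (20): use full 190 ; 80 m³ to go.
Option 1 at 80: take 80 of its 220 ; requirement met.
Option A, Option 7, Option 15, Option 24: unused.
Cost = 190×20 + 80×80 = 10200.

10200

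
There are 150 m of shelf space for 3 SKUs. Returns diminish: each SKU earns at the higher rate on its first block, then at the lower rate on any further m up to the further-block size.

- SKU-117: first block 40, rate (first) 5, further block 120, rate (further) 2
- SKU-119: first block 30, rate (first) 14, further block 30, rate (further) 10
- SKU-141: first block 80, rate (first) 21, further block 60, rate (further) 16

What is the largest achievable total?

Rank every tier by rate: SKU-141/T1 21 > SKU-141/T2 16 > SKU-119/T1 14 > SKU-119/T2 10 > SKU-117/T1 5 > SKU-117/T2 2.
SKU-141 T1 at 21: fill all 80 ; 70 left.
Fill SKU-141 T2 block (60 at 16) ; 10 left.
SKU-119 T1 at 14: only 10 left, fill 10.
Total = 21×80 + 16×60 + 14×10 = 2780.

2780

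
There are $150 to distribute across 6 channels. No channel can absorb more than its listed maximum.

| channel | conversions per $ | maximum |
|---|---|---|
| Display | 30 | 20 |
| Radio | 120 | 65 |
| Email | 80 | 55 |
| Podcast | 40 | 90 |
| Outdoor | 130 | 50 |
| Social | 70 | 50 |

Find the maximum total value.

17100

Rank by conversions per $: Outdoor 130 > Radio 120 > Email 80 > Social 70 > Podcast 40 > Display 30.
Give Outdoor 50 to hit its cap of 50 — 100 left.
Radio: +65 to 65 (cap) — 35 left.
Email has room for 55 but only 35 remain, so it gets 35.
Total = 120×65 + 80×35 + 130×50 = 17100.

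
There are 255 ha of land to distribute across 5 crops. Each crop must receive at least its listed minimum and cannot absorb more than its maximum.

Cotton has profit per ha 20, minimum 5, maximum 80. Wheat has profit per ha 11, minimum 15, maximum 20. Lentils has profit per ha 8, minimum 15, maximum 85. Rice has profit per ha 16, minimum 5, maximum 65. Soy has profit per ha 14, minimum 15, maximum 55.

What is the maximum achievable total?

Meeting every minimum uses 5+15+15+5+15 = 55 ha, leaving 200.
Rank by profit per ha: Cotton 20 > Rice 16 > Soy 14 > Wheat 11 > Lentils 8.
Cotton takes 75 more to reach its cap of 80 — 125 left.
Give Rice 60 more to hit its cap of 65 — 65 left.
Soy takes 40 more to reach its cap of 55 — 25 left.
Wheat takes 5 more to reach its cap of 20 — 20 left.
Lentils: +20 (room for 70) → 35. Pool exhausted.
Total = 20×80 + 11×20 + 8×35 + 16×65 + 14×55 = 3910.

3910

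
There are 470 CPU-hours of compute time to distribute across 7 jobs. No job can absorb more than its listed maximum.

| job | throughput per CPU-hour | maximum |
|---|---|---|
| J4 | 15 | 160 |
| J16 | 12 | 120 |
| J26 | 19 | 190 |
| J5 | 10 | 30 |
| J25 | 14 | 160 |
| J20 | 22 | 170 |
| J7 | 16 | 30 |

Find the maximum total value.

9030

Order the jobs by throughput per CPU-hour: J20 22 > J26 19 > J7 16 > J4 15 > J25 14 > J16 12 > J5 10.
Give J20 170 to hit its cap of 170 ; 300 left.
Give J26 190 to hit its cap of 190 ; 110 left.
Give J7 30 to hit its cap of 30 ; 80 left.
J4: +80 (room for 160) → 80. Pool exhausted.
Total = 15×80 + 19×190 + 22×170 + 16×30 = 9030.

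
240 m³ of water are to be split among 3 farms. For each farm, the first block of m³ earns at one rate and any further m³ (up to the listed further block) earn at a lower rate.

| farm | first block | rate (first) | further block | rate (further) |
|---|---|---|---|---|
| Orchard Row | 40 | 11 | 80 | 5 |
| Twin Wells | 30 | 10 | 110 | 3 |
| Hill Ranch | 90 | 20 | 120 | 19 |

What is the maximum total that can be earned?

4410

Treat each block as its own option and order by rate: Hill Ranch/T1 20 > Hill Ranch/T2 19 > Orchard Row/T1 11 > Twin Wells/T1 10 > Orchard Row/T2 5 > Twin Wells/T2 3.
Hill Ranch T1 at 20: fill all 90 → 150 left.
Fill Hill Ranch T2 block (120 at 19) → 30 left.
Orchard Row/T1: +30 of 40 at 11; pool empty.
Total = 20×90 + 19×120 + 11×30 = 4410.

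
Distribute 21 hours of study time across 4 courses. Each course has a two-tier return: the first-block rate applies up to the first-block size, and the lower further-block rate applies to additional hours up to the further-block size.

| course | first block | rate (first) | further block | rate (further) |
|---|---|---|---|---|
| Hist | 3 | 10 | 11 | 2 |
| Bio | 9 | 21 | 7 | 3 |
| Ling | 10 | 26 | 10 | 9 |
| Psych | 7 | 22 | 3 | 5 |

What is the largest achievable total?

498

Treat each block as its own option and order by rate: Ling/T1 26 > Psych/T1 22 > Bio/T1 21 > Hist/T1 10 > Ling/T2 9 > Psych/T2 5 > Bio/T2 3 > Hist/T2 2.
Ling/T1 (26): +10 → 11 left.
Fill Psych T1 block (7 at 22) → 4 left.
4 remain; put them into Bio T1 at 21.
Total = 26×10 + 22×7 + 21×4 = 498.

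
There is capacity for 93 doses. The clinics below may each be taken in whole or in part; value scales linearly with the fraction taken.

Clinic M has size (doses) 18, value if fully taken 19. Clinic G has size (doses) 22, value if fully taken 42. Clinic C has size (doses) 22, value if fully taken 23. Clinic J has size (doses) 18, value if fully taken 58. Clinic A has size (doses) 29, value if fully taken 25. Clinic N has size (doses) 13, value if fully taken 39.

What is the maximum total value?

Best value per unit of size first: Clinic J 58/18≈3.22, Clinic N 39/13≈3, Clinic G 42/22≈1.91, Clinic M 19/18≈1.06, Clinic C 23/22≈1.05, Clinic A 25/29≈0.862.
Clinic J: take in full, 18 doses for value 58 ; 75 left.
Take all of Clinic N (13 doses, value 39) ; 62 doses left.
All 22 doses of Clinic G fit (value 42) ; 40 remain.
Take all of Clinic M (18 doses, value 19) ; 22 doses left.
All 22 doses of Clinic C fit (value 23) ; 0 remain.
Total value = 181.

181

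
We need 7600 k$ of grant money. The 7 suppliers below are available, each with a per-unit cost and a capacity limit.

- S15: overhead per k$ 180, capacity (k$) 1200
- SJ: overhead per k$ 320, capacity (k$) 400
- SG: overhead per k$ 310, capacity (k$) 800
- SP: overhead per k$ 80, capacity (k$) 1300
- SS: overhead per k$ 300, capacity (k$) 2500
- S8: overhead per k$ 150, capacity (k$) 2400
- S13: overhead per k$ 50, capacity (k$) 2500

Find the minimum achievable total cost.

865000

Cheapest first:
S13 at 50: take all 2500 k$ — 5100 still needed.
SP (80): use full 1300 — 3800 k$ to go.
Take 2400 from S8 at 150 — need 1400 more.
S15 at 180: take all 1200 k$ — 200 still needed.
SS (300): take the remaining 200 — done.
SG, SJ: unused.
Cost = 2500×50 + 1300×80 + 2400×150 + 1200×180 + 200×300 = 865000.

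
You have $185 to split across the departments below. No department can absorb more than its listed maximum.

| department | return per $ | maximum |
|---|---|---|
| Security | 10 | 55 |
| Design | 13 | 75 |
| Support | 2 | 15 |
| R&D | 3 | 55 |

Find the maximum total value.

1690

Rank by return per $: Design 13 > Security 10 > R&D 3 > Support 2.
Give Design 75 to hit its cap of 75 — 110 left.
Security: +55 to 55 (cap) — 55 left.
R&D: +55 to 55 (cap) — 0 left.
Total = 10×55 + 13×75 + 3×55 = 1690.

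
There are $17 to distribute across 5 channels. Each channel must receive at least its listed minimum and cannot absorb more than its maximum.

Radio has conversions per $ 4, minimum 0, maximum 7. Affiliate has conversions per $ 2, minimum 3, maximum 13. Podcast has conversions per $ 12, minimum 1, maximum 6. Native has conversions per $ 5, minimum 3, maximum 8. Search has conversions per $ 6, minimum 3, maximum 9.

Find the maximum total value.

Meeting every minimum uses 0+3+1+3+3 = 10 $, leaving 7.
Rank by conversions per $: Podcast 12 > Search 6 > Native 5 > Radio 4 > Affiliate 2.
Podcast: +5 to 6 (cap) → 2 left.
Search has room for 6 more but only 2 remain, so it gets 5.
Total = 2×3 + 12×6 + 5×3 + 6×5 = 123.

123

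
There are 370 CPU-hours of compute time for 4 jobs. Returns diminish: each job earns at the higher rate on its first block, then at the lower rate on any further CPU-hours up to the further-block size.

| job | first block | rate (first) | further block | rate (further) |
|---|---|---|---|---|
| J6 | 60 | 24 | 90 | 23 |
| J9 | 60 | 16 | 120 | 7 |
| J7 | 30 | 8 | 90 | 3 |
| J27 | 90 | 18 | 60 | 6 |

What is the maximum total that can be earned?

6610

Treat each block as its own option and order by rate: J6/T1 24 > J6/T2 23 > J27/T1 18 > J9/T1 16 > J7/T1 8 > J9/T2 7 > J27/T2 6 > J7/T2 3.
Fill J6 T1 block (60 at 24) → 310 left.
J6 T2 at 23: fill all 90 → 220 left.
J27/T1 (18): +90 → 130 left.
Fill J9 T1 block (60 at 16) → 70 left.
Fill J7 T1 block (30 at 8) → 40 left.
J9 T2 at 7: only 40 left, fill 40.
Total = 24×60 + 23×90 + 18×90 + 16×60 + 8×30 + 7×40 = 6610.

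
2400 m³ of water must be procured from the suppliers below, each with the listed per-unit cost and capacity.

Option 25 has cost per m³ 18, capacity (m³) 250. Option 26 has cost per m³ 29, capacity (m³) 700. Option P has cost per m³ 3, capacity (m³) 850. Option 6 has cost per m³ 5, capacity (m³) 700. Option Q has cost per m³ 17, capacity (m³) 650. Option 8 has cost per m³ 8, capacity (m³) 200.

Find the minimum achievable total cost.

Fill from the cheapest supplier first.
Take 850 from Option P at 3 → need 1550 more.
Take 700 from Option 6 at 5 → need 850 more.
Option 8 (8): use full 200 → 650 m³ to go.
Take 650 from Option Q at 17 → need 0 more.
Option 25, Option 26: unused.
Cost = 850×3 + 700×5 + 200×8 + 650×17 = 18700.

18700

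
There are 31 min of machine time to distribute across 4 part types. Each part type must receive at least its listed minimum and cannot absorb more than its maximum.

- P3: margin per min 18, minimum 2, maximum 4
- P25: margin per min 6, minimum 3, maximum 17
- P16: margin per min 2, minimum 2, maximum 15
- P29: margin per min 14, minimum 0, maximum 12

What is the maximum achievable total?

322

Meeting every minimum uses 2+3+2+0 = 7 min, leaving 24.
Rank by margin per min: P3 18 > P29 14 > P25 6 > P16 2.
P3 takes 2 more to reach its cap of 4 → 22 left.
P29: +12 to 12 (cap) → 10 left.
P25: +10 (room for 14) → 13. Pool exhausted.
Total = 18×4 + 6×13 + 2×2 + 14×12 = 322.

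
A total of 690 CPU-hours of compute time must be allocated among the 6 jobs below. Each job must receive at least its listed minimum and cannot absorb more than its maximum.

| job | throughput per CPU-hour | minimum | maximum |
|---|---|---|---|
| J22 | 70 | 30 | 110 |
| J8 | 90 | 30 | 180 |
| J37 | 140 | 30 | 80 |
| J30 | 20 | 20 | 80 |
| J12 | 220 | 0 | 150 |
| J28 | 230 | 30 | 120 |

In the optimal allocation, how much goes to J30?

Meeting every minimum uses 30+30+30+20+0+30 = 140 CPU-hours, leaving 550.
Order the jobs by throughput per CPU-hour: J28 230 > J12 220 > J37 140 > J8 90 > J22 70 > J30 20.
J28: +90 to 120 (cap) ; 460 left.
J12: +150 to 150 (cap) ; 310 left.
Give J37 50 more to hit its cap of 80 ; 260 left.
J8: +150 to 180 (cap) ; 110 left.
J22 takes 80 more to reach its cap of 110 ; 30 left.
J30: +30 (room for 60) → 50. Pool exhausted.

50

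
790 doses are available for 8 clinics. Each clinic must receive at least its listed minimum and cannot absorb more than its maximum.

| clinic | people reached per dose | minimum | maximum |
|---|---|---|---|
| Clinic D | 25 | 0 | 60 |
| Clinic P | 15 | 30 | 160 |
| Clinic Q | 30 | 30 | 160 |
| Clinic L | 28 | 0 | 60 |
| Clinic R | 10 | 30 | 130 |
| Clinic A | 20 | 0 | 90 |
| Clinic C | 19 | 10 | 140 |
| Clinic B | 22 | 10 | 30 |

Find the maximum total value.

16400

Meeting every minimum uses 0+30+30+0+30+0+10+10 = 110 doses, leaving 680.
Rank by people reached per dose: Clinic Q 30 > Clinic L 28 > Clinic D 25 > Clinic B 22 > Clinic A 20 > Clinic C 19 > Clinic P 15 > Clinic R 10.
Clinic Q takes 130 more to reach its cap of 160 ; 550 left.
Clinic L: +60 to 60 (cap) ; 490 left.
Give Clinic D 60 more to hit its cap of 60 ; 430 left.
Clinic B takes 20 more to reach its cap of 30 ; 410 left.
Give Clinic A 90 more to hit its cap of 90 ; 320 left.
Clinic C takes 130 more to reach its cap of 140 ; 190 left.
Give Clinic P 130 more to hit its cap of 160 ; 60 left.
Clinic R: +60 (room for 100) → 90. Pool exhausted.
Total = 25×60 + 15×160 + 30×160 + 28×60 + 10×90 + 20×90 + 19×140 + 22×30 = 16400.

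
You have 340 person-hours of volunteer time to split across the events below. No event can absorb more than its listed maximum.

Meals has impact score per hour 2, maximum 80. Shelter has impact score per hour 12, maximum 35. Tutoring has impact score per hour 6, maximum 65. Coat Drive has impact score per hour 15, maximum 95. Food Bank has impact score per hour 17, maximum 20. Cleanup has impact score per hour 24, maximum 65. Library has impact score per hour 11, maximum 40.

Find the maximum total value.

Highest impact score per hour first: Cleanup 24 > Food Bank 17 > Coat Drive 15 > Shelter 12 > Library 11 > Tutoring 6 > Meals 2.
Give Cleanup 65 to hit its cap of 65 → 275 left.
Food Bank: +20 to 20 (cap) → 255 left.
Give Coat Drive 95 to hit its cap of 95 → 160 left.
Give Shelter 35 to hit its cap of 35 → 125 left.
Library takes 40 to reach its cap of 40 → 85 left.
Give Tutoring 65 to hit its cap of 65 → 20 left.
Meals: +20 (room for 80) → 20. Pool exhausted.
Total = 2×20 + 12×35 + 6×65 + 15×95 + 17×20 + 24×65 + 11×40 = 4615.

4615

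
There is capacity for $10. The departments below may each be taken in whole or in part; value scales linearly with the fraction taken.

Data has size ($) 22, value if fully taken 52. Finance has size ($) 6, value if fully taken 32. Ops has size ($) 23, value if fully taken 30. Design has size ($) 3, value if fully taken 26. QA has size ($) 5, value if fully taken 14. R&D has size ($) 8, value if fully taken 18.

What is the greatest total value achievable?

Best value per unit of size first: Design 26/3≈8.67, Finance 32/6≈5.33, QA 14/5≈2.8, Data 52/22≈2.36, R&D 18/8≈2.25, Ops 30/23≈1.3.
Design: take in full, 3 $ for value 26 → 7 left.
Take all of Finance (6 $, value 32) → 1 $ left.
Fill the last 1 $ with part of QA: 1/5 of it earns 2.8.
Total value = 60.8.

60.8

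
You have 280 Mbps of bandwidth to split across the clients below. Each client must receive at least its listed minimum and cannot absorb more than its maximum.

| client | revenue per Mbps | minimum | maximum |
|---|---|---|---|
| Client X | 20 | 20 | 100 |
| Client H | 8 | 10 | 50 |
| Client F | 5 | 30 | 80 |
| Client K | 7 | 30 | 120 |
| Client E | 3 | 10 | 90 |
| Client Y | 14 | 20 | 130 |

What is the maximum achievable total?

3870

Meeting every minimum uses 20+10+30+30+10+20 = 120 Mbps, leaving 160.
Rank by revenue per Mbps: Client X 20 > Client Y 14 > Client H 8 > Client K 7 > Client F 5 > Client E 3.
Client X takes 80 more to reach its cap of 100 — 80 left.
Client Y has room for 110 more but only 80 remain, so it gets 100.
Total = 20×100 + 8×10 + 5×30 + 7×30 + 3×10 + 14×100 = 3870.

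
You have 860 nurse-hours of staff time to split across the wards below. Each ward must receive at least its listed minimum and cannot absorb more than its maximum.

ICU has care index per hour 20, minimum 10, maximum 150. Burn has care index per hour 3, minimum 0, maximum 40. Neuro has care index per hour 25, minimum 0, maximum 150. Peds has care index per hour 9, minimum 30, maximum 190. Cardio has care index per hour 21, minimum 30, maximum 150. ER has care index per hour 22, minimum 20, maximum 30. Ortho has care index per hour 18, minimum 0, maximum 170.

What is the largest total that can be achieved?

15390

Meeting every minimum uses 10+0+0+30+30+20+0 = 90 nurse-hours, leaving 770.
Highest care index per hour first: Neuro 25 > ER 22 > Cardio 21 > ICU 20 > Ortho 18 > Peds 9 > Burn 3.
Neuro: +150 to 150 (cap) ; 620 left.
ER takes 10 more to reach its cap of 30 ; 610 left.
Cardio takes 120 more to reach its cap of 150 ; 490 left.
ICU: +140 to 150 (cap) ; 350 left.
Give Ortho 170 more to hit its cap of 170 ; 180 left.
Give Peds 160 more to hit its cap of 190 ; 20 left.
Only 20 left; Burn takes them to reach 20.
Total = 20×150 + 3×20 + 25×150 + 9×190 + 21×150 + 22×30 + 18×170 = 15390.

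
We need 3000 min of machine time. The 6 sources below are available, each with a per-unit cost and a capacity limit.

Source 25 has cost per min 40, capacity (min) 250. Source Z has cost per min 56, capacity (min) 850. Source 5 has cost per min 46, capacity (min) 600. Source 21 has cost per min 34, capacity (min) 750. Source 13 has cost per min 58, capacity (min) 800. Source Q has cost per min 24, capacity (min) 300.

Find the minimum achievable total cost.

132400

Use sources in increasing cost order.
Take 300 from Source Q at 24 ; need 2700 more.
Take 750 from Source 21 at 34 ; need 1950 more.
Source 25 at 40: take all 250 min ; 1700 still needed.
Source 5 at 46: take all 600 min ; 1100 still needed.
Source Z (56): use full 850 ; 250 min to go.
Source 13 (58): take the remaining 250 ; done.
Cost = 300×24 + 750×34 + 250×40 + 600×46 + 850×56 + 250×58 = 132400.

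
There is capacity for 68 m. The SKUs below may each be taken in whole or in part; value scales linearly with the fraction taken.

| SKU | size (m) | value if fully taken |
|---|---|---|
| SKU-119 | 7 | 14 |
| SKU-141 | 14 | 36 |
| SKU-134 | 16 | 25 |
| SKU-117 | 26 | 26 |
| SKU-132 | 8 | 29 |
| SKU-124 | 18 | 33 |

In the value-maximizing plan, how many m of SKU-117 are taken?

5

Sort by value density: SKU-132 29/8≈3.62, SKU-141 36/14≈2.57, SKU-119 14/7≈2, SKU-124 33/18≈1.83, SKU-134 25/16≈1.56, SKU-117 26/26≈1.
All 8 m of SKU-132 fit (value 29) — 60 remain.
All 14 m of SKU-141 fit (value 36) — 46 remain.
All 7 m of SKU-119 fit (value 14) — 39 remain.
All 18 m of SKU-124 fit (value 33) — 21 remain.
All 16 m of SKU-134 fit (value 25) — 5 remain.
5 m left: a 5/26 share of SKU-117 gives 26×5/26 = 5.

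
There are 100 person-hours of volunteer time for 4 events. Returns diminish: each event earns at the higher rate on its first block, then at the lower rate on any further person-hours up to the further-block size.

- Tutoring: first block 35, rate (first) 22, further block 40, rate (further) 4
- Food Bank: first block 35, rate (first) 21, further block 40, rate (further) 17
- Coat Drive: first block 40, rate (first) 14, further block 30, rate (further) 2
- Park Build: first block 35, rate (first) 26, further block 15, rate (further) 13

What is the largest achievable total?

2310

Order all 8 blocks by rate: Park Build/tier1 26 > Tutoring/tier1 22 > Food Bank/tier1 21 > Food Bank/tier2 17 > Coat Drive/tier1 14 > Park Build/tier2 13 > Tutoring/tier2 4 > Coat Drive/tier2 2.
Park Build tier1 at 26: fill all 35 → 65 left.
Tutoring tier1 at 22: fill all 35 → 30 left.
30 remain; put them into Food Bank tier1 at 21.
Total = 26×35 + 22×35 + 21×30 = 2310.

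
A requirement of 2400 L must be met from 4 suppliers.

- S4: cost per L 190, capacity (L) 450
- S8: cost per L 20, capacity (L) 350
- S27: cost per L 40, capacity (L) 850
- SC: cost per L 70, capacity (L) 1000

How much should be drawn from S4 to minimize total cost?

200

Cheapest first:
Take 350 from S8 at 20 ; need 2050 more.
S27 at 40: take all 850 L ; 1200 still needed.
SC at 70: take all 1000 L ; 200 still needed.
Take 200 from S4 at 190 to finish.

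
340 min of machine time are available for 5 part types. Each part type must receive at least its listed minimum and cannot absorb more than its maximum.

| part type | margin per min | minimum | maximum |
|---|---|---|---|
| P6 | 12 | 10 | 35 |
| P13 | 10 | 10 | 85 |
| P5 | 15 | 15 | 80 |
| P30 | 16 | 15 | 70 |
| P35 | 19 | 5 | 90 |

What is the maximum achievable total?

5100

Meeting every minimum uses 10+10+15+15+5 = 55 min, leaving 285.
Highest margin per min first: P35 19 > P30 16 > P5 15 > P6 12 > P13 10.
Give P35 85 more to hit its cap of 90 — 200 left.
Give P30 55 more to hit its cap of 70 — 145 left.
P5 takes 65 more to reach its cap of 80 — 80 left.
P6 takes 25 more to reach its cap of 35 — 55 left.
Only 55 left; P13 takes them to reach 65.
Total = 12×35 + 10×65 + 15×80 + 16×70 + 19×90 = 5100.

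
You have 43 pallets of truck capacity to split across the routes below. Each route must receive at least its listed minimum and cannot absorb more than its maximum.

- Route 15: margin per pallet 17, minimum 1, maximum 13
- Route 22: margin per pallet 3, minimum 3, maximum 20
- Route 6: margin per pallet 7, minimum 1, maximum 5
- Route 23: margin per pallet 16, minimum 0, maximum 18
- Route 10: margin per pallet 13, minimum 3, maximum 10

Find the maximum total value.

Meeting every minimum uses 1+3+1+0+3 = 8 pallets, leaving 35.
Order the routes by margin per pallet: Route 15 17 > Route 23 16 > Route 10 13 > Route 6 7 > Route 22 3.
Route 15: +12 to 13 (cap) — 23 left.
Route 23: +18 to 18 (cap) — 5 left.
Only 5 left; Route 10 takes them to reach 8.
Total = 17×13 + 3×3 + 7×1 + 16×18 + 13×8 = 629.

629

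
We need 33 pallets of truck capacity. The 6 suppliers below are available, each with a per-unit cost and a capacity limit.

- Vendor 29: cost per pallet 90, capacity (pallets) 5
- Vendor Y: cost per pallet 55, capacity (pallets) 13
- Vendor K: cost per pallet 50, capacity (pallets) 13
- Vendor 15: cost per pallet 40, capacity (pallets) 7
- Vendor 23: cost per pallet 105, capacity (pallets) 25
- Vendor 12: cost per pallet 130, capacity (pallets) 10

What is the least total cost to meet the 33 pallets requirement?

Cheapest first:
Take 7 from Vendor 15 at 40 ; need 26 more.
Vendor K at 50: take all 13 pallets ; 13 still needed.
Vendor Y (55): use full 13 ; 0 pallets to go.
Vendor 29, Vendor 23, Vendor 12: unused.
Cost = 7×40 + 13×50 + 13×55 = 1645.

1645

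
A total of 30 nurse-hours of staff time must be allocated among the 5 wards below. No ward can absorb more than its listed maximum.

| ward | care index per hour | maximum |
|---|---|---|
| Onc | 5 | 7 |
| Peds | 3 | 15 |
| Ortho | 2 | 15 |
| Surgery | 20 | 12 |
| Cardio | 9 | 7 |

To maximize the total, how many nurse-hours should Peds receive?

Rank by care index per hour: Surgery 20 > Cardio 9 > Onc 5 > Peds 3 > Ortho 2.
Surgery takes 12 to reach its cap of 12 → 18 left.
Cardio: +7 to 7 (cap) → 11 left.
Onc takes 7 to reach its cap of 7 → 4 left.
Peds: +4 (room for 15) → 4. Pool exhausted.

4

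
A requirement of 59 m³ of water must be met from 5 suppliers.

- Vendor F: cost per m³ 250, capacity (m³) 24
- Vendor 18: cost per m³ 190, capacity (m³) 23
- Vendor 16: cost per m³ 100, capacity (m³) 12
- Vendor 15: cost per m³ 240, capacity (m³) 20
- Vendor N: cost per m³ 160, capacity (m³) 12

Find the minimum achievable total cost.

10370

Fill from the cheapest supplier first.
Vendor 16 (100): use full 12 — 47 m³ to go.
Vendor N at 160: take all 12 m³ — 35 still needed.
Take 23 from Vendor 18 at 190 — need 12 more.
Vendor 15 at 240: take 12 of its 20 — requirement met.
Vendor F: unused.
Cost = 12×100 + 12×160 + 23×190 + 12×240 = 10370.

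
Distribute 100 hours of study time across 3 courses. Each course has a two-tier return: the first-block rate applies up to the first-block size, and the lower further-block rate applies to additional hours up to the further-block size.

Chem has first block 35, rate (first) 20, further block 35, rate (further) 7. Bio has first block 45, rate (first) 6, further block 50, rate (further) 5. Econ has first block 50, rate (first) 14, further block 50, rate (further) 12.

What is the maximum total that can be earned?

1580

Treat each block as its own option and order by rate: Chem/T1 20 > Econ/T1 14 > Econ/T2 12 > Chem/T2 7 > Bio/T1 6 > Bio/T2 5.
Chem/T1 (20): +35 ; 65 left.
Econ/T1 (14): +50 ; 15 left.
Econ/T2: +15 of 50 at 12; pool empty.
Total = 20×35 + 14×50 + 12×15 = 1580.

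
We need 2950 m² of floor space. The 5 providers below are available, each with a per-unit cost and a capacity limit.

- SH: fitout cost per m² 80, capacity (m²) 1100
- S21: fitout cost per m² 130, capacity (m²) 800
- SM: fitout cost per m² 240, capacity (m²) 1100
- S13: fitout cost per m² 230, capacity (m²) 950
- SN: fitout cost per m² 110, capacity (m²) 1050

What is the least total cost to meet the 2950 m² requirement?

Cheapest first:
Take 1100 from SH at 80 — need 1850 more.
SN at 110: take all 1050 m² — 800 still needed.
S21 (130): use full 800 — 0 m² to go.
S13, SM: unused.
Cost = 1100×80 + 1050×110 + 800×130 = 307500.

307500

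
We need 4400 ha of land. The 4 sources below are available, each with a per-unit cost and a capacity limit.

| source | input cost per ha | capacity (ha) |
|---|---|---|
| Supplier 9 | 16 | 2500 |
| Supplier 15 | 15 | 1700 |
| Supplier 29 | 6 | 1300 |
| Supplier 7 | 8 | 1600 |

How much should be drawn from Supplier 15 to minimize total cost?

Use sources in increasing cost order.
Supplier 29 at 6: take all 1300 ha ; 3100 still needed.
Supplier 7 at 8: take all 1600 ha ; 1500 still needed.
Supplier 15 at 15: take 1500 of its 1700 ; requirement met.
Supplier 9: unused.

1500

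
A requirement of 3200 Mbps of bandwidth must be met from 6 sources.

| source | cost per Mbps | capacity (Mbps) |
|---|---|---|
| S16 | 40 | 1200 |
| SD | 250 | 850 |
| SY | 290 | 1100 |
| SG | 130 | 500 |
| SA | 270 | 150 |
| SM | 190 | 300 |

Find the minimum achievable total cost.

481000

Use sources in increasing cost order.
S16 at 40: take all 1200 Mbps → 2000 still needed.
SG (130): use full 500 → 1500 Mbps to go.
SM at 190: take all 300 Mbps → 1200 still needed.
SD at 250: take all 850 Mbps → 350 still needed.
SA (270): use full 150 → 200 Mbps to go.
Take 200 from SY at 290 to finish.
Cost = 1200×40 + 500×130 + 300×190 + 850×250 + 150×270 + 200×290 = 481000.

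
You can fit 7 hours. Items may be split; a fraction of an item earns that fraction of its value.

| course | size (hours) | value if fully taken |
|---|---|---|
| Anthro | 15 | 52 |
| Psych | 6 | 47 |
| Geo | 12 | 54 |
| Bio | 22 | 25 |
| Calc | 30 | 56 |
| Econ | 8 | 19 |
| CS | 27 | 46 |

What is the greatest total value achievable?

51.5

Sort by value density: Psych 47/6≈7.83, Geo 54/12≈4.5, Anthro 52/15≈3.47, Econ 19/8≈2.38, Calc 56/30≈1.87, CS 46/27≈1.7, Bio 25/22≈1.14.
Psych: take in full, 6 hours for value 47 ; 1 left.
Fill the last 1 hours with part of Geo: 1/12 of it earns 4.5.
Total value = 51.5.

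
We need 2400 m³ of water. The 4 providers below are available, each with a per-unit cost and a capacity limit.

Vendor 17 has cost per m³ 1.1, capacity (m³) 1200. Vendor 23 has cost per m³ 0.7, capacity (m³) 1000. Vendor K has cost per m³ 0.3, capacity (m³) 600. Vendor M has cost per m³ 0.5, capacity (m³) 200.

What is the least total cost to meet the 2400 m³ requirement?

Cheapest first:
Take 600 from Vendor K at 0.3 → need 1800 more.
Take 200 from Vendor M at 0.5 → need 1600 more.
Vendor 23 at 0.7: take all 1000 m³ → 600 still needed.
Take 600 from Vendor 17 at 1.1 to finish.
Cost = 600×0.3 + 200×0.5 + 1000×0.7 + 600×1.1 = 1640.

1640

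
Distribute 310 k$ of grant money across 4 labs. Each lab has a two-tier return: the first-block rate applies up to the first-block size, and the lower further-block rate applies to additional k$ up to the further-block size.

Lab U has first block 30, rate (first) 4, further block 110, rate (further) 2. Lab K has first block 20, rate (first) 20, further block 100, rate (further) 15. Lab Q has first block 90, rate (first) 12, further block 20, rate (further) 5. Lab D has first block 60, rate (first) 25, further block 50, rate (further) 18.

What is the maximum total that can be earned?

Order all 8 blocks by rate: Lab D/first 25 > Lab K/first 20 > Lab D/second 18 > Lab K/second 15 > Lab Q/first 12 > Lab Q/second 5 > Lab U/first 4 > Lab U/second 2.
Lab D first at 25: fill all 60 ; 250 left.
Lab K/first (20): +20 ; 230 left.
Lab D second at 18: fill all 50 ; 180 left.
Lab K/second (15): +100 ; 80 left.
80 remain; put them into Lab Q first at 12.
Total = 25×60 + 20×20 + 18×50 + 15×100 + 12×80 = 5260.

5260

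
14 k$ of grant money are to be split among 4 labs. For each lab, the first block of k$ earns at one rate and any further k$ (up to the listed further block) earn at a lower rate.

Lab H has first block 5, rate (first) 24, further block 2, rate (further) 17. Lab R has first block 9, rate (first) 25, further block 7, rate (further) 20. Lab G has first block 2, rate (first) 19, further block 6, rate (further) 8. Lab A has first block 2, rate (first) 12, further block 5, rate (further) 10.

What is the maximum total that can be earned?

Order all 8 blocks by rate: Lab R/T1 25 > Lab H/T1 24 > Lab R/T2 20 > Lab G/T1 19 > Lab H/T2 17 > Lab A/T1 12 > Lab A/T2 10 > Lab G/T2 8.
Fill Lab R T1 block (9 at 25) → 5 left.
Lab H T1 at 24: fill all 5 → 0 left.
Total = 25×9 + 24×5 = 345.

345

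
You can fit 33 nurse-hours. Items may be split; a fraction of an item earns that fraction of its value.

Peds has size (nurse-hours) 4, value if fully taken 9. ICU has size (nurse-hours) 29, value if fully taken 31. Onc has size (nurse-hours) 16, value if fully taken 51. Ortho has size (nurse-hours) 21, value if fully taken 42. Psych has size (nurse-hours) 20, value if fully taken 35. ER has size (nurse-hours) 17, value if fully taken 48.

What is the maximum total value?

99

Best value per unit of size first: Onc 51/16≈3.19, ER 48/17≈2.82, Peds 9/4≈2.25, Ortho 42/21≈2, Psych 35/20≈1.75, ICU 31/29≈1.07.
Take all of Onc (16 nurse-hours, value 51) — 17 nurse-hours left.
ER: take in full, 17 nurse-hours for value 48 — 0 left.
Total value = 99.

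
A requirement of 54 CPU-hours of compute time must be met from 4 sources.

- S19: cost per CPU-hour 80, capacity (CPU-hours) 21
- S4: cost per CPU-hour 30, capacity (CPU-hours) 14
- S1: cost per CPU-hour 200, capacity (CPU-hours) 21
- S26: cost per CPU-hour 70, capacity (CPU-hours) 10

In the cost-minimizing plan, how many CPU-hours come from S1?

9

Fill from the cheapest source first.
S4 at 30: take all 14 CPU-hours ; 40 still needed.
S26 at 70: take all 10 CPU-hours ; 30 still needed.
Take 21 from S19 at 80 ; need 9 more.
S1 at 200: take 9 of its 21 ; requirement met.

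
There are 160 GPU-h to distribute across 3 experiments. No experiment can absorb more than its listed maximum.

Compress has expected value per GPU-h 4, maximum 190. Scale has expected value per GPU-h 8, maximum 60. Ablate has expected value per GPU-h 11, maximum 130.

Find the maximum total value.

Order the experiments by expected value per GPU-h: Ablate 11 > Scale 8 > Compress 4.
Give Ablate 130 to hit its cap of 130 — 30 left.
Scale: +30 (room for 60) → 30. Pool exhausted.
Total = 8×30 + 11×130 = 1670.

1670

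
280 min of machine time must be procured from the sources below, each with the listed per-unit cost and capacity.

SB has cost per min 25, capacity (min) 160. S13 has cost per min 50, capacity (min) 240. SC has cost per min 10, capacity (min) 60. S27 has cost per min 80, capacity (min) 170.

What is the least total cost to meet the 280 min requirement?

7600

Use sources in increasing cost order.
Take 60 from SC at 10 — need 220 more.
Take 160 from SB at 25 — need 60 more.
S13 (50): take the remaining 60 — done.
S27: unused.
Cost = 60×10 + 160×25 + 60×50 = 7600.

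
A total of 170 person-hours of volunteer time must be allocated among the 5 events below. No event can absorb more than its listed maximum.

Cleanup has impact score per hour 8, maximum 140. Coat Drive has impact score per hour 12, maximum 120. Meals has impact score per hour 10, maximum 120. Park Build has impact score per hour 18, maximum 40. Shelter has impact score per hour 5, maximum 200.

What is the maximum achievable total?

Rank by impact score per hour: Park Build 18 > Coat Drive 12 > Meals 10 > Cleanup 8 > Shelter 5.
Park Build: +40 to 40 (cap) — 130 left.
Coat Drive takes 120 to reach its cap of 120 — 10 left.
Only 10 left; Meals takes them to reach 10.
Total = 12×120 + 10×10 + 18×40 = 2260.

2260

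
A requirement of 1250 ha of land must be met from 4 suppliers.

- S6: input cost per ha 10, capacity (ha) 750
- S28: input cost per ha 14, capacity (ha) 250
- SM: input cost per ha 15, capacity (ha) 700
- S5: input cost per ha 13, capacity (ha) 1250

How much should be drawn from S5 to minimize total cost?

Use suppliers in increasing cost order.
S6 (10): use full 750 ; 500 ha to go.
Take 500 from S5 at 13 to finish.
S28, SM: unused.

500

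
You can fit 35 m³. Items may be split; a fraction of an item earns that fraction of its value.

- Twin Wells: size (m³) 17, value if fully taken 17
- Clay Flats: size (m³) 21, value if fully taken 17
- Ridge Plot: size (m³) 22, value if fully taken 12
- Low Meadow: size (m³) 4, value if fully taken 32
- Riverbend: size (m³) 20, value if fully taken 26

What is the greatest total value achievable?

69

Rank by value-to-size ratio: Low Meadow 32/4≈8, Riverbend 26/20≈1.3, Twin Wells 17/17≈1, Clay Flats 17/21≈0.81, Ridge Plot 12/22≈0.545.
Low Meadow: take in full, 4 m³ for value 32 → 31 left.
Take all of Riverbend (20 m³, value 26) → 11 m³ left.
Fill the last 11 m³ with part of Twin Wells: 11/17 of it earns 11.
Total value = 69.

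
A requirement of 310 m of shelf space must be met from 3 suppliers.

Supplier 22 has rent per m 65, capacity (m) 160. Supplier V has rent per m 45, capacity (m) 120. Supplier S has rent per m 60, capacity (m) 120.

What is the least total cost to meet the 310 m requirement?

Fill from the cheapest supplier first.
Take 120 from Supplier V at 45 ; need 190 more.
Supplier S (60): use full 120 ; 70 m to go.
Take 70 from Supplier 22 at 65 to finish.
Cost = 120×45 + 120×60 + 70×65 = 17150.

17150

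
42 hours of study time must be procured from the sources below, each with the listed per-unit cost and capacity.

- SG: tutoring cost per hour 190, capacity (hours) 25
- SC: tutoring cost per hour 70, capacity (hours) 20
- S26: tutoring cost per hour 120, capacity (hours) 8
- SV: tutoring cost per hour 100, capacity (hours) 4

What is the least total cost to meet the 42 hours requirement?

Fill from the cheapest source first.
Take 20 from SC at 70 — need 22 more.
Take 4 from SV at 100 — need 18 more.
S26 at 120: take all 8 hours — 10 still needed.
SG (190): take the remaining 10 — done.
Cost = 20×70 + 4×100 + 8×120 + 10×190 = 4660.

4660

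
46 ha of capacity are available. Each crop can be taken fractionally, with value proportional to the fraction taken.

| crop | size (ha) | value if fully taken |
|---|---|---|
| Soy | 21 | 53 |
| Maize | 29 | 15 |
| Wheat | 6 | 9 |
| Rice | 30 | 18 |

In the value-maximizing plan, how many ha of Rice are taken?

19

Best value per unit of size first: Soy 53/21≈2.52, Wheat 9/6≈1.5, Rice 18/30≈0.6, Maize 15/29≈0.517.
All 21 ha of Soy fit (value 53) — 25 remain.
Wheat: take in full, 6 ha for value 9 — 19 left.
Only 19 ha remain; take 19/30 of Rice for value 18×19/30 = 11.4.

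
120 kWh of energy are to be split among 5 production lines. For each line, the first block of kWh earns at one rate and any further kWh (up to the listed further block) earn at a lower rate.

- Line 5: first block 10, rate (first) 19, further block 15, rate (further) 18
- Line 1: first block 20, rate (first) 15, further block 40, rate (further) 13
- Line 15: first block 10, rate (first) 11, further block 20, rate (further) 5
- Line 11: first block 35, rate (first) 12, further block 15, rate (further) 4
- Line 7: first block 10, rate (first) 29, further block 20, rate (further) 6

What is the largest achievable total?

Order all 10 blocks by rate: Line 7/tier1 29 > Line 5/tier1 19 > Line 5/tier2 18 > Line 1/tier1 15 > Line 1/tier2 13 > Line 11/tier1 12 > Line 15/tier1 11 > Line 7/tier2 6 > Line 15/tier2 5 > Line 11/tier2 4.
Line 7/tier1 (29): +10 → 110 left.
Fill Line 5 tier1 block (10 at 19) → 100 left.
Line 5/tier2 (18): +15 → 85 left.
Line 1/tier1 (15): +20 → 65 left.
Fill Line 1 tier2 block (40 at 13) → 25 left.
Line 11/tier1: +25 of 35 at 12; pool empty.
Total = 29×10 + 19×10 + 18×15 + 15×20 + 13×40 + 12×25 = 1870.

1870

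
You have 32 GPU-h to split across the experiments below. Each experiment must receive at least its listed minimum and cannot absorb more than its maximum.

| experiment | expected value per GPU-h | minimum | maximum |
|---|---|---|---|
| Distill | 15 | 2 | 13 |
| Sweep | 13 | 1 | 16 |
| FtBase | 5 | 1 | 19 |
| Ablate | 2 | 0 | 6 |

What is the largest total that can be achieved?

418

Meeting every minimum uses 2+1+1+0 = 4 GPU-h, leaving 28.
Highest expected value per GPU-h first: Distill 15 > Sweep 13 > FtBase 5 > Ablate 2.
Distill: +11 to 13 (cap) → 17 left.
Sweep: +15 to 16 (cap) → 2 left.
FtBase: +2 (room for 18) → 3. Pool exhausted.
Total = 15×13 + 13×16 + 5×3 = 418.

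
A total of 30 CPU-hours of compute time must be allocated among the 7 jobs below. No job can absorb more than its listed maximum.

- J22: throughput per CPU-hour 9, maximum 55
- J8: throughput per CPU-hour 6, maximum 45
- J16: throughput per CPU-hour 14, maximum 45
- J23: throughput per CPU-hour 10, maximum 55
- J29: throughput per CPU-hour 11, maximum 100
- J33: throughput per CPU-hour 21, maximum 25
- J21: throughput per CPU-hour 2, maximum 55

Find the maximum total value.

595

Rank by throughput per CPU-hour: J33 21 > J16 14 > J29 11 > J23 10 > J22 9 > J8 6 > J21 2.
J33: +25 to 25 (cap) — 5 left.
Only 5 left; J16 takes them to reach 5.
Total = 14×5 + 21×25 = 595.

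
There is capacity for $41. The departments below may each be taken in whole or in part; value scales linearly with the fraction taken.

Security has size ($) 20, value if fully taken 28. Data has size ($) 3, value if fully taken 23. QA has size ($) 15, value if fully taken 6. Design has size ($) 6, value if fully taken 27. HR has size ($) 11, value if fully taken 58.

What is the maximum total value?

Rank by value-to-size ratio: Data 23/3≈7.67, HR 58/11≈5.27, Design 27/6≈4.5, Security 28/20≈1.4, QA 6/15≈0.4.
Data: take in full, 3 $ for value 23 — 38 left.
Take all of HR (11 $, value 58) — 27 $ left.
Design: take in full, 6 $ for value 27 — 21 left.
All 20 $ of Security fit (value 28) — 1 remain.
1 $ left: a 1/15 share of QA gives 6×1/15 = 0.4.
Total value = 136.4.

136.4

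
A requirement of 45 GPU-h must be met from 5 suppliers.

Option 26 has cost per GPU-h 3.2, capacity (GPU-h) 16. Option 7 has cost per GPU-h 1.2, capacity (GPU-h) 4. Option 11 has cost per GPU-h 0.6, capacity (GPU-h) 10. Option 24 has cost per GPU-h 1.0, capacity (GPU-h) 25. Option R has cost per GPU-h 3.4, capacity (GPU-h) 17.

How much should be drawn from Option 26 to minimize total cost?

6

Fill from the cheapest supplier first.
Option 11 (0.6): use full 10 → 35 GPU-h to go.
Option 24 at 1.0: take all 25 GPU-h → 10 still needed.
Take 4 from Option 7 at 1.2 → need 6 more.
Take 6 from Option 26 at 3.2 to finish.
Option R: unused.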